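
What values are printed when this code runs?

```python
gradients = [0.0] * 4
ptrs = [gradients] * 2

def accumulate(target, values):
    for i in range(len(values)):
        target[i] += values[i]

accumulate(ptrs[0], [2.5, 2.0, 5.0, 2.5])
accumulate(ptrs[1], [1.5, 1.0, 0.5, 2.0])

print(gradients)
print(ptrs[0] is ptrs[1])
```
[4.0, 3.0, 5.5, 4.5]
True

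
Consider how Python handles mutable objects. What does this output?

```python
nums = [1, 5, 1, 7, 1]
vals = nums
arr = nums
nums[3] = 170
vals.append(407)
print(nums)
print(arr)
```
[1, 5, 1, 170, 1, 407]
[1, 5, 1, 170, 1, 407]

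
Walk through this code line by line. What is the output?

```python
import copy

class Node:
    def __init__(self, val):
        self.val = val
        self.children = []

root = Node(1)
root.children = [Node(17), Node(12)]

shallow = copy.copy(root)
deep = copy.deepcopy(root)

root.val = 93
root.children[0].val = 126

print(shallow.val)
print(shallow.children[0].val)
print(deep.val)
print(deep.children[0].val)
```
1
126
1
17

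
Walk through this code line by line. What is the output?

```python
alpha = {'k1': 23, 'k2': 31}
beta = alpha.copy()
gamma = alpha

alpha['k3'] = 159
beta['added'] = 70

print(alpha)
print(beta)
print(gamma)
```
{'k1': 23, 'k2': 31, 'k3': 159}
{'k1': 23, 'k2': 31, 'added': 70}
{'k1': 23, 'k2': 31, 'k3': 159}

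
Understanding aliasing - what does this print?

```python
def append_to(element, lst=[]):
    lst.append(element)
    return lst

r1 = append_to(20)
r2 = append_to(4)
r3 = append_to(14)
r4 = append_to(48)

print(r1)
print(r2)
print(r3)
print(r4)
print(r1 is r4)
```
[20, 4, 14, 48]
[20, 4, 14, 48]
[20, 4, 14, 48]
[20, 4, 14, 48]
True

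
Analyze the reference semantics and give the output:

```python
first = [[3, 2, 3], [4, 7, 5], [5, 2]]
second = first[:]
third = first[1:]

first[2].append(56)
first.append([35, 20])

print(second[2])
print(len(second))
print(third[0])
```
[5, 2, 56]
3
[4, 7, 5]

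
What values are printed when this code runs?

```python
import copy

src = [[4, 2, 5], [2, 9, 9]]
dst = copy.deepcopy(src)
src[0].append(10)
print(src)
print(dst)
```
[[4, 2, 5, 10], [2, 9, 9]]
[[4, 2, 5], [2, 9, 9]]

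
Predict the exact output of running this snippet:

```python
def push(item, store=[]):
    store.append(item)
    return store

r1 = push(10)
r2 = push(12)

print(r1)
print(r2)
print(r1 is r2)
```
[10, 12]
[10, 12]
True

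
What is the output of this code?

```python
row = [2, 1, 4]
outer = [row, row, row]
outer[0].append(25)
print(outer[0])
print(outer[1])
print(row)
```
[2, 1, 4, 25]
[2, 1, 4, 25]
[2, 1, 4, 25]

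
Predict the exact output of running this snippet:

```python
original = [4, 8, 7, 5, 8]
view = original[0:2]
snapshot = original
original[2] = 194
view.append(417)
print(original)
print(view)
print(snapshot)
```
[4, 8, 194, 5, 8]
[4, 8, 417]
[4, 8, 194, 5, 8]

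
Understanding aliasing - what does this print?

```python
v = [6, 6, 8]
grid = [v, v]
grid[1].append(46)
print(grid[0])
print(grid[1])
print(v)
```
[6, 6, 8, 46]
[6, 6, 8, 46]
[6, 6, 8, 46]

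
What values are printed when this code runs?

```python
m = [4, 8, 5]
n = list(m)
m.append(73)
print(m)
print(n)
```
[4, 8, 5, 73]
[4, 8, 5]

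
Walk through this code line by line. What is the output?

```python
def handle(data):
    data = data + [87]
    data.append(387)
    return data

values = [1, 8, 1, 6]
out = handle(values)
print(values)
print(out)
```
[1, 8, 1, 6]
[1, 8, 1, 6, 87, 387]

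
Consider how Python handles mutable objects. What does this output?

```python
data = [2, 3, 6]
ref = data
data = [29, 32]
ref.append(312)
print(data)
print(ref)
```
[29, 32]
[2, 3, 6, 312]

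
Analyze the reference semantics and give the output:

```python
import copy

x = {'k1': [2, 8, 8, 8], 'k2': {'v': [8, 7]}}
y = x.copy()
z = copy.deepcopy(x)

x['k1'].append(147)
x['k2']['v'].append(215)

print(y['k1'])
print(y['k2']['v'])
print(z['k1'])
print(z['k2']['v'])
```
[2, 8, 8, 8, 147]
[8, 7, 215]
[2, 8, 8, 8]
[8, 7]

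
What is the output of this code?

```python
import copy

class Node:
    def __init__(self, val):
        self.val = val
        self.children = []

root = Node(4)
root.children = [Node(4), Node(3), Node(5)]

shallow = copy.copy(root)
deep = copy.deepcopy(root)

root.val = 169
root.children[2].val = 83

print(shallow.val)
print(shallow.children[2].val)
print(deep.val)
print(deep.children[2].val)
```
4
83
4
5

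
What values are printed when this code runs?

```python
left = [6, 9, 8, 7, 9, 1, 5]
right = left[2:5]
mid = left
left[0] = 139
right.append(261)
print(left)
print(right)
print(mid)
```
[139, 9, 8, 7, 9, 1, 5]
[8, 7, 9, 261]
[139, 9, 8, 7, 9, 1, 5]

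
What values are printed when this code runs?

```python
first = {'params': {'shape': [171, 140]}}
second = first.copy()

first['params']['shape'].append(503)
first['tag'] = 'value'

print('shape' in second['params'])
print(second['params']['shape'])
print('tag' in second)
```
True
[171, 140, 503]
False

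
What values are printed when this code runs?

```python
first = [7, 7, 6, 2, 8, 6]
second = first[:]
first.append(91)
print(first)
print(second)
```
[7, 7, 6, 2, 8, 6, 91]
[7, 7, 6, 2, 8, 6]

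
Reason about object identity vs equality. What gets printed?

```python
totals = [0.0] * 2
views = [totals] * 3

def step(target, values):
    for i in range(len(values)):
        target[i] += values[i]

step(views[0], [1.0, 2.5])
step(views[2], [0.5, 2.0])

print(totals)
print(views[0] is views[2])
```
[1.5, 4.5]
True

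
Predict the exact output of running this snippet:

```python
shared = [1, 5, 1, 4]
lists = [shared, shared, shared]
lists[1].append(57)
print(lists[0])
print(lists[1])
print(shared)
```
[1, 5, 1, 4, 57]
[1, 5, 1, 4, 57]
[1, 5, 1, 4, 57]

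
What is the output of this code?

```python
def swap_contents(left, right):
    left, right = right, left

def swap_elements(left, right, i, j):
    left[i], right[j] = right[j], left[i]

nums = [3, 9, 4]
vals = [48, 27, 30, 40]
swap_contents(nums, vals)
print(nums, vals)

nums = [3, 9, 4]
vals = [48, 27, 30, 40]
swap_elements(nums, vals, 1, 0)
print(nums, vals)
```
[3, 9, 4] [48, 27, 30, 40]
[3, 48, 4] [9, 27, 30, 40]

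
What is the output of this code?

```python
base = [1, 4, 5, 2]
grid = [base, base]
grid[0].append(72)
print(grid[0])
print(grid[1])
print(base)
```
[1, 4, 5, 2, 72]
[1, 4, 5, 2, 72]
[1, 4, 5, 2, 72]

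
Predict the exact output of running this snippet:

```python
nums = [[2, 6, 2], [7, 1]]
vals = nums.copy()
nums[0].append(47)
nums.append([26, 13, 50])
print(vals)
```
[[2, 6, 2, 47], [7, 1]]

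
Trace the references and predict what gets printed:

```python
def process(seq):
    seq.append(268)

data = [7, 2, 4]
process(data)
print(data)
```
[7, 2, 4, 268]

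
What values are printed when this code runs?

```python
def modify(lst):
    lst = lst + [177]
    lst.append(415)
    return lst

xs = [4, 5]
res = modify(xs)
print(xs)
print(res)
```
[4, 5]
[4, 5, 177, 415]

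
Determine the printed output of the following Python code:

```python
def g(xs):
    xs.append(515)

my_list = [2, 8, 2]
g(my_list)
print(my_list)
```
[2, 8, 2, 515]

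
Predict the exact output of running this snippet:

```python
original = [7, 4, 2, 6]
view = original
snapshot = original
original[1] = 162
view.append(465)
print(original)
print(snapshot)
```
[7, 162, 2, 6, 465]
[7, 162, 2, 6, 465]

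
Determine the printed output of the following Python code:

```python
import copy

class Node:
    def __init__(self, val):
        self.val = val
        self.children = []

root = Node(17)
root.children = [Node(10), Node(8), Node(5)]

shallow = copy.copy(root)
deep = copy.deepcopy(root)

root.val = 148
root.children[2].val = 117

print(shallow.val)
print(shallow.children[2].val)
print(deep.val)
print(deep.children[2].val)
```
17
117
17
5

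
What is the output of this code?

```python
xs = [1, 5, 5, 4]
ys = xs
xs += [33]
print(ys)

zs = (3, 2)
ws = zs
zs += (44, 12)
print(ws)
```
[1, 5, 5, 4, 33]
(3, 2)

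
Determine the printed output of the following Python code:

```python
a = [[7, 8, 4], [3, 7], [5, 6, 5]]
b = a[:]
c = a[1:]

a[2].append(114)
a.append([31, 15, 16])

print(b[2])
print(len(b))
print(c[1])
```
[5, 6, 5, 114]
3
[5, 6, 5, 114]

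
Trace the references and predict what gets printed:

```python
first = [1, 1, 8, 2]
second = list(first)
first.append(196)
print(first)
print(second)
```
[1, 1, 8, 2, 196]
[1, 1, 8, 2]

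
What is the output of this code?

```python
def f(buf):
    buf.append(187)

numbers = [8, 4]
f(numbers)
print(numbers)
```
[8, 4, 187]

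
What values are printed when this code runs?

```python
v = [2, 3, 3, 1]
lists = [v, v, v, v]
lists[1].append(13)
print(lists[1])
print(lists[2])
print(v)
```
[2, 3, 3, 1, 13]
[2, 3, 3, 1, 13]
[2, 3, 3, 1, 13]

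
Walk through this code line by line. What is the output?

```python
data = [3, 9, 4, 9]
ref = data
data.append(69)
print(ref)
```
[3, 9, 4, 9, 69]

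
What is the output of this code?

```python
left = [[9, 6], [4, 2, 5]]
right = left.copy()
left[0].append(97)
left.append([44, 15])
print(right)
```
[[9, 6, 97], [4, 2, 5]]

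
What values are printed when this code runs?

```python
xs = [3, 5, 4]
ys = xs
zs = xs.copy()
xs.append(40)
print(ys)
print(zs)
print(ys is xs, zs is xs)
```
[3, 5, 4, 40]
[3, 5, 4]
True False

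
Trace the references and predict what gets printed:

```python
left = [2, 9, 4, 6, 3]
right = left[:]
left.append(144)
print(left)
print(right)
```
[2, 9, 4, 6, 3, 144]
[2, 9, 4, 6, 3]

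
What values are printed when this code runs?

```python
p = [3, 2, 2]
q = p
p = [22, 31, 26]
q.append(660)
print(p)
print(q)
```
[22, 31, 26]
[3, 2, 2, 660]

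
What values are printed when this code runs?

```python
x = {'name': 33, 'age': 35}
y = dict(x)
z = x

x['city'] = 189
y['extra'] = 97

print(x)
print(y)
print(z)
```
{'name': 33, 'age': 35, 'city': 189}
{'name': 33, 'age': 35, 'extra': 97}
{'name': 33, 'age': 35, 'city': 189}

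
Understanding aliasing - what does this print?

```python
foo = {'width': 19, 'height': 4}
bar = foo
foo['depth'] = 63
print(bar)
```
{'width': 19, 'height': 4, 'depth': 63}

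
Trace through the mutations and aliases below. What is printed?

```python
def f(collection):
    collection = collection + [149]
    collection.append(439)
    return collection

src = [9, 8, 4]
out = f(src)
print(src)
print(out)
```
[9, 8, 4]
[9, 8, 4, 149, 439]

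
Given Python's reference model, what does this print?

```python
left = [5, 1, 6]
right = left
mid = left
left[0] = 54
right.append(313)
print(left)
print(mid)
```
[54, 1, 6, 313]
[54, 1, 6, 313]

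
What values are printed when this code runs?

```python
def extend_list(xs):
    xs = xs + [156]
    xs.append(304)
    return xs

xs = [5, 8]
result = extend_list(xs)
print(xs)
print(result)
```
[5, 8]
[5, 8, 156, 304]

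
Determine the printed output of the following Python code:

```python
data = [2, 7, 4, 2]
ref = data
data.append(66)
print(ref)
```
[2, 7, 4, 2, 66]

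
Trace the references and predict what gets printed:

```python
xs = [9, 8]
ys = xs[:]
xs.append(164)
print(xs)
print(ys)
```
[9, 8, 164]
[9, 8]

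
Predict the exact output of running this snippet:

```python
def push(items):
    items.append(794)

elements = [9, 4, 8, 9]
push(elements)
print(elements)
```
[9, 4, 8, 9, 794]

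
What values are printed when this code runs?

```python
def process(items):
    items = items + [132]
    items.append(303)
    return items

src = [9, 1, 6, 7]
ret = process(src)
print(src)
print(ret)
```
[9, 1, 6, 7]
[9, 1, 6, 7, 132, 303]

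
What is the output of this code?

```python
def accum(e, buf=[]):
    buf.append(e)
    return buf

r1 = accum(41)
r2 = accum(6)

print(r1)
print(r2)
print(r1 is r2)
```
[41, 6]
[41, 6]
True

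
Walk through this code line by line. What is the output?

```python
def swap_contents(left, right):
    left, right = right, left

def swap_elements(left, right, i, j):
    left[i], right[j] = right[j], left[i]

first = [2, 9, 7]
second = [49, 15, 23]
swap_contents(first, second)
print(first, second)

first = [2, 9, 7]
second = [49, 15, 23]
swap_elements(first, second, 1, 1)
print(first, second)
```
[2, 9, 7] [49, 15, 23]
[2, 15, 7] [49, 9, 23]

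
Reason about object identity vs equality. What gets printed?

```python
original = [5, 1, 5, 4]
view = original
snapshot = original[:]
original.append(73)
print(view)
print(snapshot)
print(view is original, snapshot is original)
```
[5, 1, 5, 4, 73]
[5, 1, 5, 4]
True False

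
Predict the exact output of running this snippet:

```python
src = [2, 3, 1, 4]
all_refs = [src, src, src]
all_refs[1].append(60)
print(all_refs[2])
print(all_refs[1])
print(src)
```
[2, 3, 1, 4, 60]
[2, 3, 1, 4, 60]
[2, 3, 1, 4, 60]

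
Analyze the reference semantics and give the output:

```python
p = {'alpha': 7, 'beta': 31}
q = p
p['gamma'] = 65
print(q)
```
{'alpha': 7, 'beta': 31, 'gamma': 65}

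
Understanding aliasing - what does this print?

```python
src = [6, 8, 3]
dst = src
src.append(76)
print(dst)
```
[6, 8, 3, 76]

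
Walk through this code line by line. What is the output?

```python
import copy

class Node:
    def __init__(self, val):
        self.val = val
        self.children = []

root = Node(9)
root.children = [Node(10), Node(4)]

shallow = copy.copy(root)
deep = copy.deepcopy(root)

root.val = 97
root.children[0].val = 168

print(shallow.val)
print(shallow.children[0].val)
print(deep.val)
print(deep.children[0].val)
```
9
168
9
10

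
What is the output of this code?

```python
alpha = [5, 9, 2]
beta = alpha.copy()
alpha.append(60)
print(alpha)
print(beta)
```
[5, 9, 2, 60]
[5, 9, 2]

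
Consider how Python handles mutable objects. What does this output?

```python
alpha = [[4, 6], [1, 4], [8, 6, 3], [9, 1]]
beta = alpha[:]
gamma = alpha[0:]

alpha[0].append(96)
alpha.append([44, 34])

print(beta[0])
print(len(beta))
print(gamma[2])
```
[4, 6, 96]
4
[8, 6, 3]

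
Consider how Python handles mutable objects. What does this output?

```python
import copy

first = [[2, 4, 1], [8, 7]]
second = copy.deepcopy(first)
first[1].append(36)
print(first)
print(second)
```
[[2, 4, 1], [8, 7, 36]]
[[2, 4, 1], [8, 7]]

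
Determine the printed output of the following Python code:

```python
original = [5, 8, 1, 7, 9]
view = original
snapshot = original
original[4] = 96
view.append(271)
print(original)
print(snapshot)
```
[5, 8, 1, 7, 96, 271]
[5, 8, 1, 7, 96, 271]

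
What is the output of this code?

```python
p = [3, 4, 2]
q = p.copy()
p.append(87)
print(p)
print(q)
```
[3, 4, 2, 87]
[3, 4, 2]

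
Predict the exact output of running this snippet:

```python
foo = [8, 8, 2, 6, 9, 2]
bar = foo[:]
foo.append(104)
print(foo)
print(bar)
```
[8, 8, 2, 6, 9, 2, 104]
[8, 8, 2, 6, 9, 2]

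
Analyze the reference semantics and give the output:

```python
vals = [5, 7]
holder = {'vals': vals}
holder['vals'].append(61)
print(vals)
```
[5, 7, 61]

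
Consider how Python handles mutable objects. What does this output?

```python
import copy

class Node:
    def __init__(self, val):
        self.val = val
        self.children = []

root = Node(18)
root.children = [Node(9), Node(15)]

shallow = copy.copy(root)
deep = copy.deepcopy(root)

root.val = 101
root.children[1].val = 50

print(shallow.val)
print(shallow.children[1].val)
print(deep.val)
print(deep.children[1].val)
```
18
50
18
15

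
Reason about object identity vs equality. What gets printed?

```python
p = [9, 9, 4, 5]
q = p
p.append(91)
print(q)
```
[9, 9, 4, 5, 91]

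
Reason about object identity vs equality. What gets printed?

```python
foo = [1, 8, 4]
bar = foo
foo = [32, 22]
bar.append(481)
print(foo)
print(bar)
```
[32, 22]
[1, 8, 4, 481]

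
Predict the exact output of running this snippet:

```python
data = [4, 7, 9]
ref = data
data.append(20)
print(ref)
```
[4, 7, 9, 20]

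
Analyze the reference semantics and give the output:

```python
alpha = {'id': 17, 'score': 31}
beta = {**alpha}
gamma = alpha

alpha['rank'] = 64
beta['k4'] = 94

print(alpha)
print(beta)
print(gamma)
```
{'id': 17, 'score': 31, 'rank': 64}
{'id': 17, 'score': 31, 'k4': 94}
{'id': 17, 'score': 31, 'rank': 64}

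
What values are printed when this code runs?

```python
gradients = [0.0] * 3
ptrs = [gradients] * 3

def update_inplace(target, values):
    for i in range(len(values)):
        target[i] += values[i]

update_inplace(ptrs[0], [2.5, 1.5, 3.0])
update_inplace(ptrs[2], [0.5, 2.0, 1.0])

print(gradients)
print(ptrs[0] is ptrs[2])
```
[3.0, 3.5, 4.0]
True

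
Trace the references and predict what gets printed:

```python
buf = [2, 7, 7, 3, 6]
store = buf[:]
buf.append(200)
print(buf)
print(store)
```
[2, 7, 7, 3, 6, 200]
[2, 7, 7, 3, 6]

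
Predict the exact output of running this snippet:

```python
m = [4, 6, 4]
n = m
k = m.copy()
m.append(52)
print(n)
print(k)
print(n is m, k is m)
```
[4, 6, 4, 52]
[4, 6, 4]
True False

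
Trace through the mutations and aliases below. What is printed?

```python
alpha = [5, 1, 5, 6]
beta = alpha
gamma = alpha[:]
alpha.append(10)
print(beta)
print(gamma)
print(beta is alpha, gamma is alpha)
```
[5, 1, 5, 6, 10]
[5, 1, 5, 6]
True False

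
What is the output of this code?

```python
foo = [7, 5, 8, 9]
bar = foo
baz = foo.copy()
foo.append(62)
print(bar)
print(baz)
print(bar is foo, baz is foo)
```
[7, 5, 8, 9, 62]
[7, 5, 8, 9]
True False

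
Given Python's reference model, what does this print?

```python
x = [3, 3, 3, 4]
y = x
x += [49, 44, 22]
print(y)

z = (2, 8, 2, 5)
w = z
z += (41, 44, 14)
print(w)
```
[3, 3, 3, 4, 49, 44, 22]
(2, 8, 2, 5)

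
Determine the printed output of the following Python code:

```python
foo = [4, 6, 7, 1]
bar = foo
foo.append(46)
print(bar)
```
[4, 6, 7, 1, 46]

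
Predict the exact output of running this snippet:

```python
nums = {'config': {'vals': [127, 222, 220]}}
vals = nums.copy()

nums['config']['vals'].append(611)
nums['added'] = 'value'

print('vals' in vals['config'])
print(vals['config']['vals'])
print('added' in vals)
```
True
[127, 222, 220, 611]
False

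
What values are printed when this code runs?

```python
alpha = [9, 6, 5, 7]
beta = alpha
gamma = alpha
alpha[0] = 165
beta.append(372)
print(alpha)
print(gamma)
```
[165, 6, 5, 7, 372]
[165, 6, 5, 7, 372]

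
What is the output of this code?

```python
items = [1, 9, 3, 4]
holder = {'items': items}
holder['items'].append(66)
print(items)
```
[1, 9, 3, 4, 66]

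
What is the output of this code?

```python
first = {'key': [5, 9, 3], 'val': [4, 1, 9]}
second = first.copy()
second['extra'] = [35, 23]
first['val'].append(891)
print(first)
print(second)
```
{'key': [5, 9, 3], 'val': [4, 1, 9, 891]}
{'key': [5, 9, 3], 'val': [4, 1, 9, 891], 'extra': [35, 23]}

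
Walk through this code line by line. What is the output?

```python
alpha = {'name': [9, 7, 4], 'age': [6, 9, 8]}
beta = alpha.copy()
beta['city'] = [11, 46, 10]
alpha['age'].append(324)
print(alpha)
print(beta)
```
{'name': [9, 7, 4], 'age': [6, 9, 8, 324]}
{'name': [9, 7, 4], 'age': [6, 9, 8, 324], 'city': [11, 46, 10]}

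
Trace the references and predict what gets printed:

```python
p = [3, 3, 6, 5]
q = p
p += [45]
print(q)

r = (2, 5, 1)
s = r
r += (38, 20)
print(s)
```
[3, 3, 6, 5, 45]
(2, 5, 1)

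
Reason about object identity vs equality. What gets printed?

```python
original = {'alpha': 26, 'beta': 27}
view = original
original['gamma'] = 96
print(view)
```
{'alpha': 26, 'beta': 27, 'gamma': 96}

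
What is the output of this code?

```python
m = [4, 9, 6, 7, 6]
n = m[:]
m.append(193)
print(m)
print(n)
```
[4, 9, 6, 7, 6, 193]
[4, 9, 6, 7, 6]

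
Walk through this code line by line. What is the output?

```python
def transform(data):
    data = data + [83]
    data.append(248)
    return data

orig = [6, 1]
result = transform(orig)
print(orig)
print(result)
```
[6, 1]
[6, 1, 83, 248]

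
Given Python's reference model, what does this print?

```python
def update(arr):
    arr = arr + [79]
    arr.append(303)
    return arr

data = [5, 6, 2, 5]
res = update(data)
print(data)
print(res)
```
[5, 6, 2, 5]
[5, 6, 2, 5, 79, 303]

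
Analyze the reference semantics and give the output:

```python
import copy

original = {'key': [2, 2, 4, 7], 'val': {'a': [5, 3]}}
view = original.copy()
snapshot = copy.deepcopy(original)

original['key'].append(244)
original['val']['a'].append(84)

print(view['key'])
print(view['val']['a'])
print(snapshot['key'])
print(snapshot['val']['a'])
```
[2, 2, 4, 7, 244]
[5, 3, 84]
[2, 2, 4, 7]
[5, 3]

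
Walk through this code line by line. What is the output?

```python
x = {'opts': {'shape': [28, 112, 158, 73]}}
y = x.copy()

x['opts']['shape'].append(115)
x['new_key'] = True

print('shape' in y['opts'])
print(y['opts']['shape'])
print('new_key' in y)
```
True
[28, 112, 158, 73, 115]
False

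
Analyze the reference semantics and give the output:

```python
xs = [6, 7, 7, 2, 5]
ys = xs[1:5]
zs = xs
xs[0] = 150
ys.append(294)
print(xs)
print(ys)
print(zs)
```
[150, 7, 7, 2, 5]
[7, 7, 2, 5, 294]
[150, 7, 7, 2, 5]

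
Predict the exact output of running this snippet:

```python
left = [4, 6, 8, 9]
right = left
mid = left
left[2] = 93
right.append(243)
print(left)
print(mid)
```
[4, 6, 93, 9, 243]
[4, 6, 93, 9, 243]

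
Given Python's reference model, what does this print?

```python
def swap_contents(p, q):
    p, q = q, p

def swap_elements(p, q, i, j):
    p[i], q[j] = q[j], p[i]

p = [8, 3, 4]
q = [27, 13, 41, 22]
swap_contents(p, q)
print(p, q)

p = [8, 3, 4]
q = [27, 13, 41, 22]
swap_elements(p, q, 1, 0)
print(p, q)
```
[8, 3, 4] [27, 13, 41, 22]
[8, 27, 4] [3, 13, 41, 22]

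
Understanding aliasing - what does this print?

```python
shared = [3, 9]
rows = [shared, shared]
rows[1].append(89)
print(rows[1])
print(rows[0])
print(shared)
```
[3, 9, 89]
[3, 9, 89]
[3, 9, 89]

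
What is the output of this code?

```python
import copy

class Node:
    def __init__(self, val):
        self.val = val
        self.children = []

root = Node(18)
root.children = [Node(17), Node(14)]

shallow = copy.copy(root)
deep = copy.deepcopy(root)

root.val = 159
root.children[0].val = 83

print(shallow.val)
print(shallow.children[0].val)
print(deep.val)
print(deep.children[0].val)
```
18
83
18
17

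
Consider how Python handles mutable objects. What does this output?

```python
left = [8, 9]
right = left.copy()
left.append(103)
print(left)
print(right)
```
[8, 9, 103]
[8, 9]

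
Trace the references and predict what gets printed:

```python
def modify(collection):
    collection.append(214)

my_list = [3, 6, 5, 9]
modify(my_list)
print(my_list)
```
[3, 6, 5, 9, 214]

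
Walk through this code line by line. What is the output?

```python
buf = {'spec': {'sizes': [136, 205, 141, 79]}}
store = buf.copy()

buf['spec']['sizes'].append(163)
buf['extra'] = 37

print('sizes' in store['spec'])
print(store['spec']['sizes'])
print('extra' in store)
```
True
[136, 205, 141, 79, 163]
False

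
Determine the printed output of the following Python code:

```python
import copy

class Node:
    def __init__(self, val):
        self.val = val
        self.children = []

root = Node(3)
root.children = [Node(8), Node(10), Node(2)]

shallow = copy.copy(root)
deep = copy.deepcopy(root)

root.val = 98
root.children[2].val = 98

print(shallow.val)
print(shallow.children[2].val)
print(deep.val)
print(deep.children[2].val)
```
3
98
3
2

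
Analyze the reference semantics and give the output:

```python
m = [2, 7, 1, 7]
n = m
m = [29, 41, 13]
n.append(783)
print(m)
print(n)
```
[29, 41, 13]
[2, 7, 1, 7, 783]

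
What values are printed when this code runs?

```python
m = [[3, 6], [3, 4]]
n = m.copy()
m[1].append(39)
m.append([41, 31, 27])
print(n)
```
[[3, 6], [3, 4, 39]]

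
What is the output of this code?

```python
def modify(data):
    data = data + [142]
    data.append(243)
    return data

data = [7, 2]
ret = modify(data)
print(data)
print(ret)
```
[7, 2]
[7, 2, 142, 243]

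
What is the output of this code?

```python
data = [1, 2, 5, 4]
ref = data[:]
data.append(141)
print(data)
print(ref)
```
[1, 2, 5, 4, 141]
[1, 2, 5, 4]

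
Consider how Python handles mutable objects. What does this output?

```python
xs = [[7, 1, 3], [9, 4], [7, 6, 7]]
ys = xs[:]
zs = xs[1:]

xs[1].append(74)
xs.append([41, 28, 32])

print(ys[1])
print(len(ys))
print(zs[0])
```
[9, 4, 74]
3
[9, 4, 74]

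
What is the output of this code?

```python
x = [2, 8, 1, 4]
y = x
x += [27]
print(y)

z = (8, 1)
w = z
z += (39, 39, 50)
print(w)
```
[2, 8, 1, 4, 27]
(8, 1)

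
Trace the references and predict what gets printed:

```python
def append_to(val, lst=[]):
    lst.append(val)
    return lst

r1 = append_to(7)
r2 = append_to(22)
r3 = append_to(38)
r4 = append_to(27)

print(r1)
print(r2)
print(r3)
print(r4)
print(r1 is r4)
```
[7, 22, 38, 27]
[7, 22, 38, 27]
[7, 22, 38, 27]
[7, 22, 38, 27]
True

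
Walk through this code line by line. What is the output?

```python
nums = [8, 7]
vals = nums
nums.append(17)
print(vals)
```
[8, 7, 17]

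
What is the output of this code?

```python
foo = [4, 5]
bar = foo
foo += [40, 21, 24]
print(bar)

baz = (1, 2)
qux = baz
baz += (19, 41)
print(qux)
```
[4, 5, 40, 21, 24]
(1, 2)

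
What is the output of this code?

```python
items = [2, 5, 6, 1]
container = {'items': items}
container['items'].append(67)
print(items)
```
[2, 5, 6, 1, 67]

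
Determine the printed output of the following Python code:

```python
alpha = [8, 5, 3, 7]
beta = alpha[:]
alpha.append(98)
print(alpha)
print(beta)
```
[8, 5, 3, 7, 98]
[8, 5, 3, 7]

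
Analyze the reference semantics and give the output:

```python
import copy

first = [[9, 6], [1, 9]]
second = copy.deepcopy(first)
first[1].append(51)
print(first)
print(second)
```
[[9, 6], [1, 9, 51]]
[[9, 6], [1, 9]]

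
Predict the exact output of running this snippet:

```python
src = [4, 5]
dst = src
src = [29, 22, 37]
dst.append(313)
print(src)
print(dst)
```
[29, 22, 37]
[4, 5, 313]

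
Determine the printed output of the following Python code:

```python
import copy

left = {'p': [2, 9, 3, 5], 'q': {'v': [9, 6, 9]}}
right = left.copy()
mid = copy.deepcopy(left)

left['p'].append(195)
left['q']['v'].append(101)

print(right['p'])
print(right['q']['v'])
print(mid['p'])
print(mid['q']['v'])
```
[2, 9, 3, 5, 195]
[9, 6, 9, 101]
[2, 9, 3, 5]
[9, 6, 9]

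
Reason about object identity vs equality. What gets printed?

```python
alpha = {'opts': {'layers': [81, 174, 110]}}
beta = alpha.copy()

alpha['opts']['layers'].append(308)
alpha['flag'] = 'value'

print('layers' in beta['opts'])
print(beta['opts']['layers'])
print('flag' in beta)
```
True
[81, 174, 110, 308]
False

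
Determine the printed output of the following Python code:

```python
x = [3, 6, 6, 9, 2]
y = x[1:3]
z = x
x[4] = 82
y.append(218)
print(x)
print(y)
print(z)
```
[3, 6, 6, 9, 82]
[6, 6, 218]
[3, 6, 6, 9, 82]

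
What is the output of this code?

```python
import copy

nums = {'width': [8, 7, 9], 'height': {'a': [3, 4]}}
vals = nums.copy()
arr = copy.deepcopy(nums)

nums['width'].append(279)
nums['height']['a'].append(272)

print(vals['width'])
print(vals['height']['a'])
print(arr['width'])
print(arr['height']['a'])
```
[8, 7, 9, 279]
[3, 4, 272]
[8, 7, 9]
[3, 4]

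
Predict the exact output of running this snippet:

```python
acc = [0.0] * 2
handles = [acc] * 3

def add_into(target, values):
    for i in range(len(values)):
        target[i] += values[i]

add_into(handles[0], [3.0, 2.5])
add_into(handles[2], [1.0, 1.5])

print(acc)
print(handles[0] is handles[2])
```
[4.0, 4.0]
True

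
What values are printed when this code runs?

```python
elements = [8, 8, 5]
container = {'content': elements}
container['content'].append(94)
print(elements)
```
[8, 8, 5, 94]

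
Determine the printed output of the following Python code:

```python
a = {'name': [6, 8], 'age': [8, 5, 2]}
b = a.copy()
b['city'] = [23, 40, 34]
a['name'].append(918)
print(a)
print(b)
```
{'name': [6, 8, 918], 'age': [8, 5, 2]}
{'name': [6, 8, 918], 'age': [8, 5, 2], 'city': [23, 40, 34]}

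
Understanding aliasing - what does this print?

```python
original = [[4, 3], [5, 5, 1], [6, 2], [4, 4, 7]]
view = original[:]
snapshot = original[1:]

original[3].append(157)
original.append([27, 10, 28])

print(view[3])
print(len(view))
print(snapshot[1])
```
[4, 4, 7, 157]
4
[6, 2]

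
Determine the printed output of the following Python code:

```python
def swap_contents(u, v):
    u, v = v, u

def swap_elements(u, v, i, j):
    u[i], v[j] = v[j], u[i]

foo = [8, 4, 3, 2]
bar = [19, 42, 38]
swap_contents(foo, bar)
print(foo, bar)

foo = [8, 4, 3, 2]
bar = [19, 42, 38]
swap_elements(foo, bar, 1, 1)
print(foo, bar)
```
[8, 4, 3, 2] [19, 42, 38]
[8, 42, 3, 2] [19, 4, 38]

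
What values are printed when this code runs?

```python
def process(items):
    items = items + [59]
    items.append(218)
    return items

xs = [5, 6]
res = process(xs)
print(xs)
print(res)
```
[5, 6]
[5, 6, 59, 218]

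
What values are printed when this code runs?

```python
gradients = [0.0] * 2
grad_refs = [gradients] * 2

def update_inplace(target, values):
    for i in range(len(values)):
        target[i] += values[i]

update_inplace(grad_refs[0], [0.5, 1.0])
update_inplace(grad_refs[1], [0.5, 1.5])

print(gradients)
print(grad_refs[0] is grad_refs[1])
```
[1.0, 2.5]
True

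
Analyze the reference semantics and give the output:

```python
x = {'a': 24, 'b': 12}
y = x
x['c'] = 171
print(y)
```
{'a': 24, 'b': 12, 'c': 171}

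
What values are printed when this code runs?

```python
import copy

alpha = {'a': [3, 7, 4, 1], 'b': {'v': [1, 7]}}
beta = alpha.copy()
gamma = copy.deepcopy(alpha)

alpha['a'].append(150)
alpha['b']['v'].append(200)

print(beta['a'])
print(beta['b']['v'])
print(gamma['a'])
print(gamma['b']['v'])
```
[3, 7, 4, 1, 150]
[1, 7, 200]
[3, 7, 4, 1]
[1, 7]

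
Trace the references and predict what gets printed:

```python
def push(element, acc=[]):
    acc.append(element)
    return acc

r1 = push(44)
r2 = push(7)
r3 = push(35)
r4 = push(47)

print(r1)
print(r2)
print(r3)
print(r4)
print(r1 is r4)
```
[44, 7, 35, 47]
[44, 7, 35, 47]
[44, 7, 35, 47]
[44, 7, 35, 47]
True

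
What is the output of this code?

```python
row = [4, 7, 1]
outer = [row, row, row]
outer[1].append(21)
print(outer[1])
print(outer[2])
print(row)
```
[4, 7, 1, 21]
[4, 7, 1, 21]
[4, 7, 1, 21]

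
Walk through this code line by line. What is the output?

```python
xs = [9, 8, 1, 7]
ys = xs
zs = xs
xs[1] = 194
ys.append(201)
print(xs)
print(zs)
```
[9, 194, 1, 7, 201]
[9, 194, 1, 7, 201]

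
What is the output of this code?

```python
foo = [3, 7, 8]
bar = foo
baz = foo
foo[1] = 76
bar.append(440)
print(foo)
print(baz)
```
[3, 76, 8, 440]
[3, 76, 8, 440]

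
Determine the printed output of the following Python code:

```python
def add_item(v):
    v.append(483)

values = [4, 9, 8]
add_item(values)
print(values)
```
[4, 9, 8, 483]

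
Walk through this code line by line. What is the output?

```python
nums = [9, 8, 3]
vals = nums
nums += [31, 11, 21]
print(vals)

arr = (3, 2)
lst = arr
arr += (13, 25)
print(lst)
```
[9, 8, 3, 31, 11, 21]
(3, 2)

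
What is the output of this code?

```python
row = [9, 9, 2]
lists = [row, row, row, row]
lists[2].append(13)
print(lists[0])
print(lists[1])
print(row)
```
[9, 9, 2, 13]
[9, 9, 2, 13]
[9, 9, 2, 13]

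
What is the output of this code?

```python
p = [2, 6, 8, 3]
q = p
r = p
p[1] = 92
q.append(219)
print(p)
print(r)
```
[2, 92, 8, 3, 219]
[2, 92, 8, 3, 219]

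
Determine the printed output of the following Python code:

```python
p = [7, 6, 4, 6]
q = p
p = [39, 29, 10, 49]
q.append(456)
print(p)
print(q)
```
[39, 29, 10, 49]
[7, 6, 4, 6, 456]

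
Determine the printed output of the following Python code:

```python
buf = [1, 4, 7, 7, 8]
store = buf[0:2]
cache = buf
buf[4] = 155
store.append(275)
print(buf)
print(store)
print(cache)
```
[1, 4, 7, 7, 155]
[1, 4, 275]
[1, 4, 7, 7, 155]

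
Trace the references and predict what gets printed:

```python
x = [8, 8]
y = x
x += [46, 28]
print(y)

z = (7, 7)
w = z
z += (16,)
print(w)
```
[8, 8, 46, 28]
(7, 7)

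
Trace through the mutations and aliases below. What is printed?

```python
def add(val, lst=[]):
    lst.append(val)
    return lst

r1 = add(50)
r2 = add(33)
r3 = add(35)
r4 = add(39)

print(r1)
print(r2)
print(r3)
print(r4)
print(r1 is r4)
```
[50, 33, 35, 39]
[50, 33, 35, 39]
[50, 33, 35, 39]
[50, 33, 35, 39]
True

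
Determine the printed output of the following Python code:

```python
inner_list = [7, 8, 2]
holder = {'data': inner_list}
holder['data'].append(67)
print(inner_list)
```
[7, 8, 2, 67]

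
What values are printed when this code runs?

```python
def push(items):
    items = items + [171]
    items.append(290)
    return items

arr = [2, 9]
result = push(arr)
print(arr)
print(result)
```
[2, 9]
[2, 9, 171, 290]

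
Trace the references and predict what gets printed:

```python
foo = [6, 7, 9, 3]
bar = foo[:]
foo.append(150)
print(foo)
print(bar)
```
[6, 7, 9, 3, 150]
[6, 7, 9, 3]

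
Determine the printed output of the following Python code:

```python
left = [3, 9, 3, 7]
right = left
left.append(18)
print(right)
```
[3, 9, 3, 7, 18]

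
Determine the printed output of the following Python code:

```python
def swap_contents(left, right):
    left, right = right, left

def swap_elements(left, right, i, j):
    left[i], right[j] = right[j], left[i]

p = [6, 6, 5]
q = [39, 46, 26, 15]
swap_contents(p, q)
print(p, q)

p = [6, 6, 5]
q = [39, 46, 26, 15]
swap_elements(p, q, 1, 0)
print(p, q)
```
[6, 6, 5] [39, 46, 26, 15]
[6, 39, 5] [6, 46, 26, 15]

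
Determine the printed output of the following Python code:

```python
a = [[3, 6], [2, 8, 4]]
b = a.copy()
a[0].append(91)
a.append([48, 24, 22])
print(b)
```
[[3, 6, 91], [2, 8, 4]]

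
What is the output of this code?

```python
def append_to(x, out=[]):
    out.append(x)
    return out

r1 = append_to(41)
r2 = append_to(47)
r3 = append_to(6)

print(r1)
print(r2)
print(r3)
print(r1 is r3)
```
[41, 47, 6]
[41, 47, 6]
[41, 47, 6]
True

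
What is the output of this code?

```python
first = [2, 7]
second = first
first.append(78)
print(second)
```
[2, 7, 78]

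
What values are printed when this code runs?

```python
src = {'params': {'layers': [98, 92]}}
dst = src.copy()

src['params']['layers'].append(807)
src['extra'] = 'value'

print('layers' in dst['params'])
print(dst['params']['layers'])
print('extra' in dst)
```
True
[98, 92, 807]
False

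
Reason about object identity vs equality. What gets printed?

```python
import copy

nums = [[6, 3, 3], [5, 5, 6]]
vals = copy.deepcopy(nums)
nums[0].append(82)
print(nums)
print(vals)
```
[[6, 3, 3, 82], [5, 5, 6]]
[[6, 3, 3], [5, 5, 6]]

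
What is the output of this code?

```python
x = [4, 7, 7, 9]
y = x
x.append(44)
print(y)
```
[4, 7, 7, 9, 44]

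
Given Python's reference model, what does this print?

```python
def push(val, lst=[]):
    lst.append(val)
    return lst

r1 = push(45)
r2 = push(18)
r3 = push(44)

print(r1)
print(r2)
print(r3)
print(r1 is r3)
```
[45, 18, 44]
[45, 18, 44]
[45, 18, 44]
True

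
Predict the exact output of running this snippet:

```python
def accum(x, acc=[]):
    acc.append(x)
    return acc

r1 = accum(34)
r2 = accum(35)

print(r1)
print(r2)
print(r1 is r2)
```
[34, 35]
[34, 35]
True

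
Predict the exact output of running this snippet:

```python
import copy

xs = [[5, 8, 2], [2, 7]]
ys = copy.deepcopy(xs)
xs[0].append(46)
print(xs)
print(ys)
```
[[5, 8, 2, 46], [2, 7]]
[[5, 8, 2], [2, 7]]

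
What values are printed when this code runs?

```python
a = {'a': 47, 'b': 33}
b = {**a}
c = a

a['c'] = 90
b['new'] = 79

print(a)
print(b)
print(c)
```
{'a': 47, 'b': 33, 'c': 90}
{'a': 47, 'b': 33, 'new': 79}
{'a': 47, 'b': 33, 'c': 90}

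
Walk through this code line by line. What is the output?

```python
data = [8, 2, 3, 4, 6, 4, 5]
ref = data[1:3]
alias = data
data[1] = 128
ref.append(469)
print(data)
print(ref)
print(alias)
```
[8, 128, 3, 4, 6, 4, 5]
[2, 3, 469]
[8, 128, 3, 4, 6, 4, 5]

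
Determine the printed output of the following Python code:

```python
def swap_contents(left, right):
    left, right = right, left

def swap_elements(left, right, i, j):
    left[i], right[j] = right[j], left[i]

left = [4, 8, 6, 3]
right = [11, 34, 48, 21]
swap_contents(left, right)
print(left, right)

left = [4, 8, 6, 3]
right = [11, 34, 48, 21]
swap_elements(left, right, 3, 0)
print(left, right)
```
[4, 8, 6, 3] [11, 34, 48, 21]
[4, 8, 6, 11] [3, 34, 48, 21]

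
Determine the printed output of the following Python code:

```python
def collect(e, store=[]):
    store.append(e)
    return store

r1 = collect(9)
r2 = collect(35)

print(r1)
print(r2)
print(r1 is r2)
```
[9, 35]
[9, 35]
True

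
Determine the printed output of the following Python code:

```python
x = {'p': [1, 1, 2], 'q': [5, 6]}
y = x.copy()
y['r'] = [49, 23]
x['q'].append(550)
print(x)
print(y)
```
{'p': [1, 1, 2], 'q': [5, 6, 550]}
{'p': [1, 1, 2], 'q': [5, 6, 550], 'r': [49, 23]}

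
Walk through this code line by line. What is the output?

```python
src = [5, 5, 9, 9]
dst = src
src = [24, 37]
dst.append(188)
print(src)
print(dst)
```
[24, 37]
[5, 5, 9, 9, 188]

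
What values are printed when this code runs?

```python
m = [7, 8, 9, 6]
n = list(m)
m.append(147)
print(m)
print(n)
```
[7, 8, 9, 6, 147]
[7, 8, 9, 6]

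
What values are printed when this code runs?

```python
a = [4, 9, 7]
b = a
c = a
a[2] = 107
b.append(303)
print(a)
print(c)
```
[4, 9, 107, 303]
[4, 9, 107, 303]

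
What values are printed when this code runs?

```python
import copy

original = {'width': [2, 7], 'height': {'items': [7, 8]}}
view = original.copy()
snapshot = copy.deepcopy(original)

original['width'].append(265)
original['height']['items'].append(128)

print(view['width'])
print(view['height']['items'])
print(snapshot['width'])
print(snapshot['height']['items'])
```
[2, 7, 265]
[7, 8, 128]
[2, 7]
[7, 8]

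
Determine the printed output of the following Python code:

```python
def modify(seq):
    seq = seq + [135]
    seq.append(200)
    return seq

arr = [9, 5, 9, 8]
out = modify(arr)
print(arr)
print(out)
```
[9, 5, 9, 8]
[9, 5, 9, 8, 135, 200]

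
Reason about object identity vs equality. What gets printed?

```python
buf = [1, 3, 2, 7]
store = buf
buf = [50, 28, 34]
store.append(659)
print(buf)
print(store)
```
[50, 28, 34]
[1, 3, 2, 7, 659]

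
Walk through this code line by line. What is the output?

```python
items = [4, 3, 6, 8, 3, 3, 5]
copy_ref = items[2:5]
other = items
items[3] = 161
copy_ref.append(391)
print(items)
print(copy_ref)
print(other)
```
[4, 3, 6, 161, 3, 3, 5]
[6, 8, 3, 391]
[4, 3, 6, 161, 3, 3, 5]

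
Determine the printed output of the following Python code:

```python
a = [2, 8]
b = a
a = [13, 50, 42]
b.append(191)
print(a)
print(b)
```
[13, 50, 42]
[2, 8, 191]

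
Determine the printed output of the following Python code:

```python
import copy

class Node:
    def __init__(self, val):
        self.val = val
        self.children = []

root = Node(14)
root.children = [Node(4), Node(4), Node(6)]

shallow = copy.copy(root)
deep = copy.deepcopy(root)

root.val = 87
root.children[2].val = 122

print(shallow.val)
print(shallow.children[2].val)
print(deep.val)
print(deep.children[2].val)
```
14
122
14
6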